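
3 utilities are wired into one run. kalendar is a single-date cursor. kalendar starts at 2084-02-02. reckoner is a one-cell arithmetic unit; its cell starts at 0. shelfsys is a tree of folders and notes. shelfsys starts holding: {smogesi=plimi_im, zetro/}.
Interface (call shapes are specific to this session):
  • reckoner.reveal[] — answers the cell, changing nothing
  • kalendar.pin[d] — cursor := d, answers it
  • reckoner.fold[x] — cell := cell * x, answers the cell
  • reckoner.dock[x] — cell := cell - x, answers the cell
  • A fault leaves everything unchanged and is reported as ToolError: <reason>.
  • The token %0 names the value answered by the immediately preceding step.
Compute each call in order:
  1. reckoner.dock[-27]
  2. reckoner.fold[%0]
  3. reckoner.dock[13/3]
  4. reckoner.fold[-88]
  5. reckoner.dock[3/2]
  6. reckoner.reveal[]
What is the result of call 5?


Step: dock[x→-27]
Result: 27
Step: fold[x→%0]
Result: 729
Step: dock[x→13/3]
Result: 2174/3
Step: fold[x→-88]
Result: -191312/3
Step: dock[x→3/2]
Result: -382633/6
Step: reveal[]
Result: -382633/6

Answer: -382633/6


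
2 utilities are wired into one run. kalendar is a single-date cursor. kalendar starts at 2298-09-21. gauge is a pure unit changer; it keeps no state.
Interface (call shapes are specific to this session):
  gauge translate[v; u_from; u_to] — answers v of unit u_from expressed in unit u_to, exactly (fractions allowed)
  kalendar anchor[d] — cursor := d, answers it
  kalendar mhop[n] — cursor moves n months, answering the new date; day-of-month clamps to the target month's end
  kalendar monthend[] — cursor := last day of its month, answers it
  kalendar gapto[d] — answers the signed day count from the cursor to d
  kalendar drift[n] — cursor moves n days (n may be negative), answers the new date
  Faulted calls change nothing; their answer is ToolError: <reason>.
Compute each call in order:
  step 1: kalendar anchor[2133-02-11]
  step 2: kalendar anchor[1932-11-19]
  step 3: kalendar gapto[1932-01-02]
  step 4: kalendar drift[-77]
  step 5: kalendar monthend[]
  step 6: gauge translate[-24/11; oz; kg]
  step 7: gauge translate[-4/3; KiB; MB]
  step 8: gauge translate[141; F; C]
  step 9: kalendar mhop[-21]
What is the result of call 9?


// kalendar anchor(d: 2133-02-11) == 2133-02-11
// kalendar anchor(d: 1932-11-19) == 1932-11-19
// kalendar gapto(d: 1932-01-02) == -322
// kalendar drift(n: -77) == 1932-09-03
// kalendar monthend() == 1932-09-30
// gauge translate(v: -24/11, u_from: oz, u_to: kg) == -12370701/200000000
// gauge translate(v: -4/3, u_from: KiB, u_to: MB) == -64/46875
// gauge translate(v: 141, u_from: F, u_to: C) == 545/9
// kalendar mhop(n: -21) == 1930-12-30

Answer: 1930-12-30


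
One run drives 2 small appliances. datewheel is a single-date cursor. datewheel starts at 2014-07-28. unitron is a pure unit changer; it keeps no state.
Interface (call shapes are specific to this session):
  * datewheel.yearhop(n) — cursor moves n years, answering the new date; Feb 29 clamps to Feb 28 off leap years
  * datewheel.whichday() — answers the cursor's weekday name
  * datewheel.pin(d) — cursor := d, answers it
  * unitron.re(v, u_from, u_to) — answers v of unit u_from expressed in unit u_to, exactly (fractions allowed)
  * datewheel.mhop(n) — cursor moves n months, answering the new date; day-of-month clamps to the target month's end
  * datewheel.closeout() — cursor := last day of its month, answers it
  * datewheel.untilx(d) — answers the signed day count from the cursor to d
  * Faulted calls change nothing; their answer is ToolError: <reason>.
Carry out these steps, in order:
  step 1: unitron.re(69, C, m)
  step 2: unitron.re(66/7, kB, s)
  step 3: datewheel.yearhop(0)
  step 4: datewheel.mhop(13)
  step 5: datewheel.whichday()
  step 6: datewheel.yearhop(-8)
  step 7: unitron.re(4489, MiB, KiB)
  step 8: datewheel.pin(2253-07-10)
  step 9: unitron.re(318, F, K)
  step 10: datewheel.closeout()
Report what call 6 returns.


Answer: 2007-08-28

Derivation:
>> unitron.re(69, C, m)
<< ToolError: incompatible units
>> unitron.re(66/7, kB, s)
<< ToolError: incompatible units
>> datewheel.yearhop(0)
<< 2014-07-28
>> datewheel.mhop(13)
<< 2015-08-28
>> datewheel.whichday()
<< Friday
>> datewheel.yearhop(-8)
<< 2007-08-28
>> unitron.re(4489, MiB, KiB)
<< 4596736
>> datewheel.pin(2253-07-10)
<< 2253-07-10
>> unitron.re(318, F, K)
<< 77767/180
>> datewheel.closeout()
<< 2253-07-31


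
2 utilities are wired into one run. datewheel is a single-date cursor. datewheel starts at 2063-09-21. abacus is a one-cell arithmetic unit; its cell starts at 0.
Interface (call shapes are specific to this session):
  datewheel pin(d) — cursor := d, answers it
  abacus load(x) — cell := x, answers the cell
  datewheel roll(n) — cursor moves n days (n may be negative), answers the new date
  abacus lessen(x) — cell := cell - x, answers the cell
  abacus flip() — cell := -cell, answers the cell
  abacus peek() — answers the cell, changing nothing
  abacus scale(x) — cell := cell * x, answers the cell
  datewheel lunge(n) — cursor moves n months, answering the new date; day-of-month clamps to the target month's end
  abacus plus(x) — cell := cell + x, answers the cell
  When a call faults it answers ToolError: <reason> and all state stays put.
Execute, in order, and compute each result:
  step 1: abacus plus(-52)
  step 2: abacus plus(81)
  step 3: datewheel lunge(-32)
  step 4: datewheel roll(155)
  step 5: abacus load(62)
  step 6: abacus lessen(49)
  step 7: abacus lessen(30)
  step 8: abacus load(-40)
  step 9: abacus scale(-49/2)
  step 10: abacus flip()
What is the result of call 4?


==> abacus plus(x: -52)
<== -52
==> abacus plus(x: 81)
<== 29
==> datewheel lunge(n: -32)
<== 2061-01-21
==> datewheel roll(n: 155)
<== 2061-06-25
==> abacus load(x: 62)
<== 62
==> abacus lessen(x: 49)
<== 13
==> abacus lessen(x: 30)
<== -17
==> abacus load(x: -40)
<== -40
==> abacus scale(x: -49/2)
<== 980
==> abacus flip()
<== -980

Answer: 2061-06-25


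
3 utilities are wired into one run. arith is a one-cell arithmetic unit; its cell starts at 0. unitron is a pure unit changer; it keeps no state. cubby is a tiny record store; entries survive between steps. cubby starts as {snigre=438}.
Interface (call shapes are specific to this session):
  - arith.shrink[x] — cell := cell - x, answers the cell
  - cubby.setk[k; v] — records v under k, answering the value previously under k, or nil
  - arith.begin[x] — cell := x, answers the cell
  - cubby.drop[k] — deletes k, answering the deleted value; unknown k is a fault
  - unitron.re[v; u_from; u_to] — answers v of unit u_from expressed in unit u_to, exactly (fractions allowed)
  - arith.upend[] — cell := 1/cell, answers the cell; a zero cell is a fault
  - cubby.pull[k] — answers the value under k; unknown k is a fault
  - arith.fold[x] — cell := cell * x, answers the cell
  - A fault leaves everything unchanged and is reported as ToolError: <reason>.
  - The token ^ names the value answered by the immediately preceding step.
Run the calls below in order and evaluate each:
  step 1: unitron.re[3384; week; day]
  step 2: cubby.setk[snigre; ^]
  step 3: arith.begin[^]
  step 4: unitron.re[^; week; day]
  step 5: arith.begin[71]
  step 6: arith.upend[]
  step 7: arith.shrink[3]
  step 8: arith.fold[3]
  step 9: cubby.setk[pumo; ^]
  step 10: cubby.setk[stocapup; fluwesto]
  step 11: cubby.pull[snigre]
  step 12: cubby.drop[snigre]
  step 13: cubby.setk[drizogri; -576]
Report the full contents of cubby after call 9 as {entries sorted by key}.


Answer: {pumo=-636/71, snigre=23688}

Derivation:
Act: unitron.re[v→3384; u_from→week; u_to→day]
Obs: 23688
Act: cubby.setk[k→snigre; v→^]
Obs: 438
Act: arith.begin[x→^]
Obs: 438
Act: unitron.re[v→^; u_from→week; u_to→day]
Obs: 3066
Act: arith.begin[x→71]
Obs: 71
Act: arith.upend[]
Obs: 1/71
Act: arith.shrink[x→3]
Obs: -212/71
Act: arith.fold[x→3]
Obs: -636/71
Act: cubby.setk[k→pumo; v→^]
Obs: nil
Act: cubby.setk[k→stocapup; v→fluwesto]
Obs: nil
Act: cubby.pull[k→snigre]
Obs: 23688
Act: cubby.drop[k→snigre]
Obs: 23688
Act: cubby.setk[k→drizogri; v→-576]
Obs: nil


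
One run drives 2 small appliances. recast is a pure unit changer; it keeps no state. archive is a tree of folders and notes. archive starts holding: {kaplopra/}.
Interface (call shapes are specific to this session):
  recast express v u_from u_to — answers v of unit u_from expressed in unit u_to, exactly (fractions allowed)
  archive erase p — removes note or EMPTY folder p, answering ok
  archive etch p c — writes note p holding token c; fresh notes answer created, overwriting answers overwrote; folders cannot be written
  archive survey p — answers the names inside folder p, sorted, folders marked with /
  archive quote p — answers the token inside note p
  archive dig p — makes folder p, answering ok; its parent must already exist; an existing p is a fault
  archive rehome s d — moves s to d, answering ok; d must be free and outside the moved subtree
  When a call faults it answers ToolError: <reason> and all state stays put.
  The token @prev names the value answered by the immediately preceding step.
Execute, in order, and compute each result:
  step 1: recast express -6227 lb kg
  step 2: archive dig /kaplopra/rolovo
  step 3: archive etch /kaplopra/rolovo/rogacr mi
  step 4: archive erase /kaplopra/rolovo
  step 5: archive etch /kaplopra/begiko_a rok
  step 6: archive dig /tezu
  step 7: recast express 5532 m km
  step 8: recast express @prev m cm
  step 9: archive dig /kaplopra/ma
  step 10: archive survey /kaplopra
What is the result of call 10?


>> recast express(v='-6227', u_from='lb', u_to='kg')
<< -282451968799/100000000
>> archive dig(p='/kaplopra/rolovo')
<< ok
>> archive etch(p='/kaplopra/rolovo/rogacr', c='mi')
<< created
>> archive erase(p='/kaplopra/rolovo')
<< ToolError: not empty
>> archive etch(p='/kaplopra/begiko_a', c='rok')
<< created
>> archive dig(p='/tezu')
<< ok
>> recast express(v='5532', u_from='m', u_to='km')
<< 1383/250
>> recast express(v='@prev', u_from='m', u_to='cm')
<< 2766/5
>> archive dig(p='/kaplopra/ma')
<< ok
>> archive survey(p='/kaplopra')
<< [begiko_a, ma/, rolovo/]

Answer: [begiko_a, ma/, rolovo/]


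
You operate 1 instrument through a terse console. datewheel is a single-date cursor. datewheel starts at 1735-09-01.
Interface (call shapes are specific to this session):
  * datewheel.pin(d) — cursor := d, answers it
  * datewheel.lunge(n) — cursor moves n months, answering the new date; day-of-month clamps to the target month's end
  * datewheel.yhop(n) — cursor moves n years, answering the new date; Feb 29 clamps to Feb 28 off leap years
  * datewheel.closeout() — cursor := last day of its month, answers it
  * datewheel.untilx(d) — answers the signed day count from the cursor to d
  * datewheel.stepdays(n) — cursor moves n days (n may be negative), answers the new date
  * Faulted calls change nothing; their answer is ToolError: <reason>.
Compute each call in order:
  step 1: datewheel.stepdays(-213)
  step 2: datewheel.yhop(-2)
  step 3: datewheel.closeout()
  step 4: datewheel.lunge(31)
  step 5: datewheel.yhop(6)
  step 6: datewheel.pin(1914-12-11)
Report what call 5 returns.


Answer: 1741-08-31

Derivation:
I try datewheel.stepdays using n: -213, and get 1735-01-31.
Using datewheel.yhop using n: -2, and get 1733-01-31.
I invoke datewheel.closeout, — result: 1733-01-31.
Calling datewheel.lunge using n: 31, which returns 1735-08-31.
Calling datewheel.yhop using n: 6, which returns 1741-08-31.
Then datewheel.pin using d: 1914-12-11, and see 1914-12-11.


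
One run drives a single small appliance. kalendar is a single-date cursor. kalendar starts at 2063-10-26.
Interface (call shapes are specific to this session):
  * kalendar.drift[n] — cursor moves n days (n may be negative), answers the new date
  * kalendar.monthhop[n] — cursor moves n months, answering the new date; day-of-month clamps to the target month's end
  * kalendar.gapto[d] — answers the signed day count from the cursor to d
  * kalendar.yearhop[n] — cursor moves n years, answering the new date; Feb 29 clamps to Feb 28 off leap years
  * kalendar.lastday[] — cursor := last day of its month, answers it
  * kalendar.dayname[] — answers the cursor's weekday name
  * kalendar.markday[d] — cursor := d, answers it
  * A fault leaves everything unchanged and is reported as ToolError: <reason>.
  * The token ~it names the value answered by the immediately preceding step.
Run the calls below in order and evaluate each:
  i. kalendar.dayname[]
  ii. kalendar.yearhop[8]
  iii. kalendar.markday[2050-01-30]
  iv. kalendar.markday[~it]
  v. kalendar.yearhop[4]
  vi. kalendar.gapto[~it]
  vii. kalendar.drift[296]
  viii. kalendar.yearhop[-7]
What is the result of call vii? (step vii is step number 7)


Answer: 2054-11-22

Derivation:
Invoking dayname, and see Friday.
I try yearhop with n=8, → 2071-10-26.
I invoke markday with d=2050-01-30, which returns 2050-01-30.
Using markday with d=~it, which returns 2050-01-30.
I run yearhop with n=4, and get 2054-01-30.
Then gapto with d=~it, and see 0.
Calling drift with n=296, which returns 2054-11-22.
Using yearhop with n=-7, and observe 2047-11-22.


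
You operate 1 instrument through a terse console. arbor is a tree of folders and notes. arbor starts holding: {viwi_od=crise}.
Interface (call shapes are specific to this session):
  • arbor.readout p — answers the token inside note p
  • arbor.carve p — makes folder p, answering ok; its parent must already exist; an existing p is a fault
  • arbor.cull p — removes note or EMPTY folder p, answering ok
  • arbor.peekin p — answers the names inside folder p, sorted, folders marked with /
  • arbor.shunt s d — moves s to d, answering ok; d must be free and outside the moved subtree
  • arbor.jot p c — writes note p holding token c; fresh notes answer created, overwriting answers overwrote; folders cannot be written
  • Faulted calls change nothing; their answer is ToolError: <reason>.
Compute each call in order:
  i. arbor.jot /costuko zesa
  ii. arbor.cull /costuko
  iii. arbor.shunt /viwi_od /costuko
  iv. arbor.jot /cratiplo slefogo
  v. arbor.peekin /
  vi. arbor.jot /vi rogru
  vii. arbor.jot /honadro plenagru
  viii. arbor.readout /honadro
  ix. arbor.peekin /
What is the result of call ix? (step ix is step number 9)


Answer: [costuko, cratiplo, honadro, vi]

Derivation:
·→ jot(p='/costuko', c='zesa')
·← created
·→ cull(p='/costuko')
·← ok
·→ shunt(s='/viwi_od', d='/costuko')
·← ok
·→ jot(p='/cratiplo', c='slefogo')
·← created
·→ peekin(p='/')
·← [costuko, cratiplo]
·→ jot(p='/vi', c='rogru')
·← created
·→ jot(p='/honadro', c='plenagru')
·← created
·→ readout(p='/honadro')
·← plenagru
·→ peekin(p='/')
·← [costuko, cratiplo, honadro, vi]


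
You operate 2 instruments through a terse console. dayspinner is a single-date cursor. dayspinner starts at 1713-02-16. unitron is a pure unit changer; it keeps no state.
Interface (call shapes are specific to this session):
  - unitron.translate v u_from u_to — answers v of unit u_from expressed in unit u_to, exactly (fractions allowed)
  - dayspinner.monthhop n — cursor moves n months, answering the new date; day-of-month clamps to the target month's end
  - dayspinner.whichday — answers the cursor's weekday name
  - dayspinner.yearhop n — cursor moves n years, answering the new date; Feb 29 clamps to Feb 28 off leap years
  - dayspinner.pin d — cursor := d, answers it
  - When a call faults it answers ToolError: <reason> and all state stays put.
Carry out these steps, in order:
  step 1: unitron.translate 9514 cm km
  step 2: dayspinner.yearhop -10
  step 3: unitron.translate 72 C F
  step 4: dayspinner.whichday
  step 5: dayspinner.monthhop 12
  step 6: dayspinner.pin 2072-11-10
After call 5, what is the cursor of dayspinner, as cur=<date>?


-> unitron.translate(v: 9514, u_from: cm, u_to: km)
<- 4757/50000
-> dayspinner.yearhop(n: -10)
<- 1703-02-16
-> unitron.translate(v: 72, u_from: C, u_to: F)
<- 808/5
-> dayspinner.whichday()
<- Friday
-> dayspinner.monthhop(n: 12)
<- 1704-02-16
-> dayspinner.pin(d: 2072-11-10)
<- 2072-11-10

Answer: cur=1704-02-16


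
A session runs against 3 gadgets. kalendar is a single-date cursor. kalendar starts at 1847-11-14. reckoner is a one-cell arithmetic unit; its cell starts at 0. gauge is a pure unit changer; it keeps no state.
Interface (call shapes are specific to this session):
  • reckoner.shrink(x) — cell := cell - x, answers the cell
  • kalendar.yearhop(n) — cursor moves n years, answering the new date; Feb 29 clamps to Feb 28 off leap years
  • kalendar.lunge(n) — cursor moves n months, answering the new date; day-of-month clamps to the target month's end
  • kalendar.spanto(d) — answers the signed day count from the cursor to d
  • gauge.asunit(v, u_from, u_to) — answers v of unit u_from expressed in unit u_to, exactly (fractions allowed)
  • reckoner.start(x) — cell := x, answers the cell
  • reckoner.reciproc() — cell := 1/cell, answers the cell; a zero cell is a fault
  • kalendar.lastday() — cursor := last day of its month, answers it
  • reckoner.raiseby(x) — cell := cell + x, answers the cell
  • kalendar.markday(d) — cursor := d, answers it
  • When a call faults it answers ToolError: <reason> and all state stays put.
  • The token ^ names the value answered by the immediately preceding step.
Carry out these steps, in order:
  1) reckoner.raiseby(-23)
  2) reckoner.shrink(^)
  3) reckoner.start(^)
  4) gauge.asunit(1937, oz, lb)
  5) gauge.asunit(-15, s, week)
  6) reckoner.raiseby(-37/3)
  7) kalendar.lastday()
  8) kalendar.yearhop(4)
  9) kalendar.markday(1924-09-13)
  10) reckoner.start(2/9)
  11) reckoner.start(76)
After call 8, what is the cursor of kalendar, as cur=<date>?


# reckoner.raiseby(x: -23) ~> -23
# reckoner.shrink(x: ^) ~> 0
# reckoner.start(x: ^) ~> 0
# gauge.asunit(v: 1937, u_from: oz, u_to: lb) ~> 1937/16
# gauge.asunit(v: -15, u_from: s, u_to: week) ~> -1/40320
# reckoner.raiseby(x: -37/3) ~> -37/3
# kalendar.lastday() ~> 1847-11-30
# kalendar.yearhop(n: 4) ~> 1851-11-30
# kalendar.markday(d: 1924-09-13) ~> 1924-09-13
# reckoner.start(x: 2/9) ~> 2/9
# reckoner.start(x: 76) ~> 76

Answer: cur=1851-11-30


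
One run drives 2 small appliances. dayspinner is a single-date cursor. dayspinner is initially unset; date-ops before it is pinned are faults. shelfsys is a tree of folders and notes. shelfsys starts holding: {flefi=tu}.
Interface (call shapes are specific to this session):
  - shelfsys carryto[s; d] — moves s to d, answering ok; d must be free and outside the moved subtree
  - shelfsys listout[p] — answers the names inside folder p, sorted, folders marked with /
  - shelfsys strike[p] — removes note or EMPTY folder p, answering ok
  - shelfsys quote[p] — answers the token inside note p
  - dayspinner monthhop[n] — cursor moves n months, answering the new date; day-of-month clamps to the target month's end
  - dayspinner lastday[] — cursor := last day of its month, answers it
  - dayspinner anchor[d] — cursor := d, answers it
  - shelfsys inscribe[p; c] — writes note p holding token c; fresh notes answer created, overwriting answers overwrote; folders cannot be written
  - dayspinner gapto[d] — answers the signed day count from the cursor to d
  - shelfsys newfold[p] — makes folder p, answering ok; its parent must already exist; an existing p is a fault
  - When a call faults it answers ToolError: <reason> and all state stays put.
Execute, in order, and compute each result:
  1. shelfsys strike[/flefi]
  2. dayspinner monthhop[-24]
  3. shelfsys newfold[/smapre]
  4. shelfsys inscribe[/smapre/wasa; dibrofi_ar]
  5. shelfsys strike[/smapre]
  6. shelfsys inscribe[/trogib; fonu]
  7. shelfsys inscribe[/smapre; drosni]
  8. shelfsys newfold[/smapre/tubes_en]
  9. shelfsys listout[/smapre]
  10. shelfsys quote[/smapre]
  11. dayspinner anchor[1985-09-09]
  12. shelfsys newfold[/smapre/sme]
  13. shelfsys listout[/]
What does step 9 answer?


Act: shelfsys strike[p→/flefi]
Obs: ok
Act: dayspinner monthhop[n→-24]
Obs: ToolError: no date set
Act: shelfsys newfold[p→/smapre]
Obs: ok
Act: shelfsys inscribe[p→/smapre/wasa; c→dibrofi_ar]
Obs: created
Act: shelfsys strike[p→/smapre]
Obs: ToolError: not empty
Act: shelfsys inscribe[p→/trogib; c→fonu]
Obs: created
Act: shelfsys inscribe[p→/smapre; c→drosni]
Obs: ToolError: is a directory
Act: shelfsys newfold[p→/smapre/tubes_en]
Obs: ok
Act: shelfsys listout[p→/smapre]
Obs: [tubes_en/, wasa]
Act: shelfsys quote[p→/smapre]
Obs: ToolError: is a directory
Act: dayspinner anchor[d→1985-09-09]
Obs: 1985-09-09
Act: shelfsys newfold[p→/smapre/sme]
Obs: ok
Act: shelfsys listout[p→/]
Obs: [smapre/, trogib]

Answer: [tubes_en/, wasa]


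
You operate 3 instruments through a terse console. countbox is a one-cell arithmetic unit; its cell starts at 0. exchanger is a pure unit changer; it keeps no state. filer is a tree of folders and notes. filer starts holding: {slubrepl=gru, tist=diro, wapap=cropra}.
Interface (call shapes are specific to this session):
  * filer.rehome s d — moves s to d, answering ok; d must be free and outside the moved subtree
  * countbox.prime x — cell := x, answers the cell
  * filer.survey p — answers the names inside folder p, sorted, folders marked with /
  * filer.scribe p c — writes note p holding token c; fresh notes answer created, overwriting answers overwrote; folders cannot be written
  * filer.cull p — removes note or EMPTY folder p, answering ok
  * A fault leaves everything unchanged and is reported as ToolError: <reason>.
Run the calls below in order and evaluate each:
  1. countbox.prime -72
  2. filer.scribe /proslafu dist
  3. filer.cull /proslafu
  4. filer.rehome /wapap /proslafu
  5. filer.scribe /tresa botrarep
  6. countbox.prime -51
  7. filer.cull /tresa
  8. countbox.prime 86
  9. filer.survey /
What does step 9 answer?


Answer: [proslafu, slubrepl, tist]

Derivation:
% countbox.prime x: -72
[out] -72
% filer.scribe p: /proslafu c: dist
[out] created
% filer.cull p: /proslafu
[out] ok
% filer.rehome s: /wapap d: /proslafu
[out] ok
% filer.scribe p: /tresa c: botrarep
[out] created
% countbox.prime x: -51
[out] -51
% filer.cull p: /tresa
[out] ok
% countbox.prime x: 86
[out] 86
% filer.survey p: /
[out] [proslafu, slubrepl, tist]


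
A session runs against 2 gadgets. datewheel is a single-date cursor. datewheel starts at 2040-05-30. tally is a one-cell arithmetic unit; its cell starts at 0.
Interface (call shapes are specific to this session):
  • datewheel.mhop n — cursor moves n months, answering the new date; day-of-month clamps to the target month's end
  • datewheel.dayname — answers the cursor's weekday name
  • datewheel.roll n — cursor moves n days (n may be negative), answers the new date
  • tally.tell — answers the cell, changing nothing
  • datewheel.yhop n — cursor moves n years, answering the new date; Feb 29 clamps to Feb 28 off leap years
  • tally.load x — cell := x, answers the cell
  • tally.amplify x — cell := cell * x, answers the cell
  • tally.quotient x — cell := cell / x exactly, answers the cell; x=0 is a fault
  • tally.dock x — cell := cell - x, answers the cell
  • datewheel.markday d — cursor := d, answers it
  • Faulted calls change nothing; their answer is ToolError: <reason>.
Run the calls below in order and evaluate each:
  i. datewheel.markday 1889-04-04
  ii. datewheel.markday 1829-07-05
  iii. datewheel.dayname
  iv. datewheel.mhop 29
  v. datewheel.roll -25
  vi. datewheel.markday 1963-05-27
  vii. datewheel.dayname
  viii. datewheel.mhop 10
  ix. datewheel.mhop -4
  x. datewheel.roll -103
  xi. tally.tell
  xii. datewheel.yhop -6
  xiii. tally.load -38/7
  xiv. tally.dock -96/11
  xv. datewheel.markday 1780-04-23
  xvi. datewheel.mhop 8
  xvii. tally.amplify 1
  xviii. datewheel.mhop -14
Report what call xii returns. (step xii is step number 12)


~$ datewheel.markday d='1889-04-04'
  1889-04-04
~$ datewheel.markday d='1829-07-05'
  1829-07-05
~$ datewheel.dayname
  Sunday
~$ datewheel.mhop n='29'
  1831-12-05
~$ datewheel.roll n='-25'
  1831-11-10
~$ datewheel.markday d='1963-05-27'
  1963-05-27
~$ datewheel.dayname
  Monday
~$ datewheel.mhop n='10'
  1964-03-27
~$ datewheel.mhop n='-4'
  1963-11-27
~$ datewheel.roll n='-103'
  1963-08-16
~$ tally.tell
  0
~$ datewheel.yhop n='-6'
  1957-08-16
~$ tally.load x='-38/7'
  -38/7
~$ tally.dock x='-96/11'
  254/77
~$ datewheel.markday d='1780-04-23'
  1780-04-23
~$ datewheel.mhop n='8'
  1780-12-23
~$ tally.amplify x='1'
  254/77
~$ datewheel.mhop n='-14'
  1779-10-23

Answer: 1957-08-16


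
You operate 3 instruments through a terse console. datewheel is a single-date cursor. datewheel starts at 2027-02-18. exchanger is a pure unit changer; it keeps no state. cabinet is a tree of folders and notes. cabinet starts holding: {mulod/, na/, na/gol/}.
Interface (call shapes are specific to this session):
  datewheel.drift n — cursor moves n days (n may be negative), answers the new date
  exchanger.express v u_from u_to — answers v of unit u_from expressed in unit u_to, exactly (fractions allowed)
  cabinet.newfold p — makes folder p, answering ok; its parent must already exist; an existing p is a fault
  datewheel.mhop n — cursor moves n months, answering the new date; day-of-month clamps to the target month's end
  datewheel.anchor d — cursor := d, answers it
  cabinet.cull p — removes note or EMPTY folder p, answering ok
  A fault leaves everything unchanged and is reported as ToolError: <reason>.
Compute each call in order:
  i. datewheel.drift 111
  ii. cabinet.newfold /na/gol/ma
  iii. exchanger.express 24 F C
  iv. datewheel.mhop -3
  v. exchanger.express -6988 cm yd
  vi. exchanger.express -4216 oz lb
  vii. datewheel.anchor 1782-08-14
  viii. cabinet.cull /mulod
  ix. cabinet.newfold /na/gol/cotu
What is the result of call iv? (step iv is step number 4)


→ drift(n='111')
← 2027-06-09
→ newfold(p='/na/gol/ma')
← ok
→ express(v='24', u_from='F', u_to='C')
← -40/9
→ mhop(n='-3')
← 2027-03-09
→ express(v='-6988', u_from='cm', u_to='yd')
← -87350/1143
→ express(v='-4216', u_from='oz', u_to='lb')
← -527/2
→ anchor(d='1782-08-14')
← 1782-08-14
→ cull(p='/mulod')
← ok
→ newfold(p='/na/gol/cotu')
← ok

Answer: 2027-03-09


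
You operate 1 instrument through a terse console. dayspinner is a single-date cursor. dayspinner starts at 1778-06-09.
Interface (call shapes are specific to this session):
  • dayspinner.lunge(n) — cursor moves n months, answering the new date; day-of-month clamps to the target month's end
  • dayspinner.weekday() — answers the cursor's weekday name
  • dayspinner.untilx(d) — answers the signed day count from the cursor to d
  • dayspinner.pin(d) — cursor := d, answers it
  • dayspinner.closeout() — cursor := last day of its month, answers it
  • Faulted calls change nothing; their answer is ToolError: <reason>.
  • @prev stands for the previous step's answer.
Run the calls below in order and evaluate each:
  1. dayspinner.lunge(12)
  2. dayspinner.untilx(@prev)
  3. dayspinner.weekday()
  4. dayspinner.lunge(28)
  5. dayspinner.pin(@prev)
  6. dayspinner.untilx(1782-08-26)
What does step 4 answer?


Invoking dayspinner.lunge on n='12', and get 1779-06-09.
I use dayspinner.untilx on d='@prev', yielding 0.
I run dayspinner.weekday: Wednesday.
I run dayspinner.lunge on n='28': 1781-10-09.
I call dayspinner.pin on d='@prev', and get 1781-10-09.
I run dayspinner.untilx on d='1782-08-26', and get 321.

Answer: 1781-10-09


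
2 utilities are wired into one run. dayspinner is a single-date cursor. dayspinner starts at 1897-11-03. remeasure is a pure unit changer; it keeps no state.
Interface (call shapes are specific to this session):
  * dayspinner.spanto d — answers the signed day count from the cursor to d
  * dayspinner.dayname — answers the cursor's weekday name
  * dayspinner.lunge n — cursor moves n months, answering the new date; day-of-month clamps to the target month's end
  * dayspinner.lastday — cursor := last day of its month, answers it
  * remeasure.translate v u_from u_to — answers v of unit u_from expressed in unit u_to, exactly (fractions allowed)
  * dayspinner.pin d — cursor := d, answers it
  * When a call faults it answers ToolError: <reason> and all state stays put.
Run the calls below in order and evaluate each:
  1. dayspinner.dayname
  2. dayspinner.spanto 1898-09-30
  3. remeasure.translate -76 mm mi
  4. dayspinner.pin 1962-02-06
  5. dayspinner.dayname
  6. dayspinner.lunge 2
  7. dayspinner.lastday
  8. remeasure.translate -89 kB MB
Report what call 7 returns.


// 1. dayname() => Wednesday
// 2. spanto(d: 1898-09-30) => 331
// 3. translate(v: -76, u_from: mm, u_to: mi) => -19/402336
// 4. pin(d: 1962-02-06) => 1962-02-06
// 5. dayname() => Tuesday
// 6. lunge(n: 2) => 1962-04-06
// 7. lastday() => 1962-04-30
// 8. translate(v: -89, u_from: kB, u_to: MB) => -89/1000

Answer: 1962-04-30


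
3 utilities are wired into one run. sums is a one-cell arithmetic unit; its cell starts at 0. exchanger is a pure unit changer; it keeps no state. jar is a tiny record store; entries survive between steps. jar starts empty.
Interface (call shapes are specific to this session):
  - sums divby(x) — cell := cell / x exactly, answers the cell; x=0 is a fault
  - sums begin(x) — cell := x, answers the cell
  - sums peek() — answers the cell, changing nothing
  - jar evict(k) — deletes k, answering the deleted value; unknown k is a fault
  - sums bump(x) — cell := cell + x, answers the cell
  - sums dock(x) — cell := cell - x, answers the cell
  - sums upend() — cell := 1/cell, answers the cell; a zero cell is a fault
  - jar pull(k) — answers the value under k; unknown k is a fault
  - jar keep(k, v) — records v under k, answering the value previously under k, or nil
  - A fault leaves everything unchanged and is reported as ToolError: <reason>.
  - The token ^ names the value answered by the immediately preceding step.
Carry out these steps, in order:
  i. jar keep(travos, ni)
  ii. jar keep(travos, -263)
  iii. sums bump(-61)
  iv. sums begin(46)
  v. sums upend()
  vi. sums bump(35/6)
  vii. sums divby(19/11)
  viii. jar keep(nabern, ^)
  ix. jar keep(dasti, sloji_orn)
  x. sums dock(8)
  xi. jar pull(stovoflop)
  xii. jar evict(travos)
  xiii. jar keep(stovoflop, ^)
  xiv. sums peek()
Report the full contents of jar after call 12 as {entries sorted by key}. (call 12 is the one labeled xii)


Answer: {dasti=sloji_orn, nabern=4444/1311}

Derivation:
Invoking jar keep with k='travos', v='ni', and get nil.
Calling jar keep with k='travos', v='-263', giving ni.
I try sums bump with x='-61', and see -61.
Using sums begin with x='46', which returns 46.
Now I run sums upend, and observe 1/46.
Calling sums bump with x='35/6', yielding 404/69.
I invoke sums divby with x='19/11', and see 4444/1311.
Invoking jar keep with k='nabern', v='^', and see nil.
I run jar keep with k='dasti', v='sloji_orn', and get nil.
Calling sums dock with x='8', yielding -6044/1311.
I call jar pull with k='stovoflop', and get ToolError: no such key stovoflop.
Now I run jar evict with k='travos', which returns -263.
Next I call jar keep with k='stovoflop', v='^', → nil.
Using sums peek, → -6044/1311.


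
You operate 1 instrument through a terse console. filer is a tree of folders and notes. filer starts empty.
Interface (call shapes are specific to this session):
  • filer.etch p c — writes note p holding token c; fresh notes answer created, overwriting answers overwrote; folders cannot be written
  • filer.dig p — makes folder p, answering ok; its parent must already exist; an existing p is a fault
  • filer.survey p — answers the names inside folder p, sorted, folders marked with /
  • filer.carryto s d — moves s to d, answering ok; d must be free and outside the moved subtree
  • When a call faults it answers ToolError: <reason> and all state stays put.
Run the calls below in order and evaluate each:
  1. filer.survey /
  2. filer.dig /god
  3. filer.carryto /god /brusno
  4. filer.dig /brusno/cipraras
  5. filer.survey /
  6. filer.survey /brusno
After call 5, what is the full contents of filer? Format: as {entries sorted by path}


Invoking filer.survey passing p: /, giving [].
I call filer.dig passing p: /god, giving ok.
Then filer.carryto passing s: /god, d: /brusno, and observe ok.
Calling filer.dig passing p: /brusno/cipraras, yielding ok.
I call filer.survey passing p: /, → [brusno/].
I invoke filer.survey passing p: /brusno, → [cipraras/].

Answer: {brusno/, brusno/cipraras/}


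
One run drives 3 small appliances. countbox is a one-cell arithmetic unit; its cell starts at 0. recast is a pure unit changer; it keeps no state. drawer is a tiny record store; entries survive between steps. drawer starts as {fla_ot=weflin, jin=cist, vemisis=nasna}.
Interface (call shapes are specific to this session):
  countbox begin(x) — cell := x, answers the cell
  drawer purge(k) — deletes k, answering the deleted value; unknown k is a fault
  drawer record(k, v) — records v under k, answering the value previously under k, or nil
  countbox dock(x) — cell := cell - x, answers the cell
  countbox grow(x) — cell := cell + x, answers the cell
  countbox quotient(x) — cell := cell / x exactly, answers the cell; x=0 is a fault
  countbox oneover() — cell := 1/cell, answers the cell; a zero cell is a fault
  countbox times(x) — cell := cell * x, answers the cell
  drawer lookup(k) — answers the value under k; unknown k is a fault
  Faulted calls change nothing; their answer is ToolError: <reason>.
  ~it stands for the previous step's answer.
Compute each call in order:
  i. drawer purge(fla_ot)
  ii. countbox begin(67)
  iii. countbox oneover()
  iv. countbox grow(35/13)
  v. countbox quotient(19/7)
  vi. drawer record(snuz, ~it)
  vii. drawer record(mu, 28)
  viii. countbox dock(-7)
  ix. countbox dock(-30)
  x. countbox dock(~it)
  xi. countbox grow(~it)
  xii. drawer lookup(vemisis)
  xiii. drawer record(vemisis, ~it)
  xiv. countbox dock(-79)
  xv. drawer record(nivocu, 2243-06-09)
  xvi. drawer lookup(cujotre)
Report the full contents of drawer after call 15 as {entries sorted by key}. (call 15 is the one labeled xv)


Answer: {jin=cist, mu=28, nivocu=2243-06-09, snuz=16506/16549, vemisis=nasna}

Derivation:
> drawer purge k→fla_ot
:: weflin
> countbox begin x→67
:: 67
> countbox oneover
:: 1/67
> countbox grow x→35/13
:: 2358/871
> countbox quotient x→19/7
:: 16506/16549
> drawer record k→snuz v→~it
:: nil
> drawer record k→mu v→28
:: nil
> countbox dock x→-7
:: 132349/16549
> countbox dock x→-30
:: 628819/16549
> countbox dock x→~it
:: 0
> countbox grow x→~it
:: 0
> drawer lookup k→vemisis
:: nasna
> drawer record k→vemisis v→~it
:: nasna
> countbox dock x→-79
:: 79
> drawer record k→nivocu v→2243-06-09
:: nil
> drawer lookup k→cujotre
:: ToolError: no such key cujotre


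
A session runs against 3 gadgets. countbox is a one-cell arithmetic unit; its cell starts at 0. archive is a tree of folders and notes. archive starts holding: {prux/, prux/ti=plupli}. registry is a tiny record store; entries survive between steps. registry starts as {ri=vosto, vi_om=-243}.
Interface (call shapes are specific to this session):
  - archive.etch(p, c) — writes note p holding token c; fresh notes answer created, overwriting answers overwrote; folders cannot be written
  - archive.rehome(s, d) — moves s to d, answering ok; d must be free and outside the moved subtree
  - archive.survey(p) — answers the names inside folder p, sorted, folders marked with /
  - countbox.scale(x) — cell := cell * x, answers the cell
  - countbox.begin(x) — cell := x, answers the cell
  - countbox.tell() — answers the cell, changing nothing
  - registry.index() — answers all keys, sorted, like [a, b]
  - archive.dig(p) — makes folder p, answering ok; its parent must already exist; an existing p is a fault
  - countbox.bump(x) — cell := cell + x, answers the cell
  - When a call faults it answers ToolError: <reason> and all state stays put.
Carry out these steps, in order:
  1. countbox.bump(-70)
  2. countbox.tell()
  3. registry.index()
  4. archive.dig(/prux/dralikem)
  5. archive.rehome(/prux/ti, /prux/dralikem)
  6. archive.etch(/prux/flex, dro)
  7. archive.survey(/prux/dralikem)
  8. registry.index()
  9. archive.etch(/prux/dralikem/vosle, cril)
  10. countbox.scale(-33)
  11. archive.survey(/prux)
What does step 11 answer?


Act: countbox.bump[x: -70]
Obs: -70
Act: countbox.tell[]
Obs: -70
Act: registry.index[]
Obs: [ri, vi_om]
Act: archive.dig[p: /prux/dralikem]
Obs: ok
Act: archive.rehome[s: /prux/ti; d: /prux/dralikem]
Obs: ToolError: exists
Act: archive.etch[p: /prux/flex; c: dro]
Obs: created
Act: archive.survey[p: /prux/dralikem]
Obs: []
Act: registry.index[]
Obs: [ri, vi_om]
Act: archive.etch[p: /prux/dralikem/vosle; c: cril]
Obs: created
Act: countbox.scale[x: -33]
Obs: 2310
Act: archive.survey[p: /prux]
Obs: [dralikem/, flex, ti]

Answer: [dralikem/, flex, ti]


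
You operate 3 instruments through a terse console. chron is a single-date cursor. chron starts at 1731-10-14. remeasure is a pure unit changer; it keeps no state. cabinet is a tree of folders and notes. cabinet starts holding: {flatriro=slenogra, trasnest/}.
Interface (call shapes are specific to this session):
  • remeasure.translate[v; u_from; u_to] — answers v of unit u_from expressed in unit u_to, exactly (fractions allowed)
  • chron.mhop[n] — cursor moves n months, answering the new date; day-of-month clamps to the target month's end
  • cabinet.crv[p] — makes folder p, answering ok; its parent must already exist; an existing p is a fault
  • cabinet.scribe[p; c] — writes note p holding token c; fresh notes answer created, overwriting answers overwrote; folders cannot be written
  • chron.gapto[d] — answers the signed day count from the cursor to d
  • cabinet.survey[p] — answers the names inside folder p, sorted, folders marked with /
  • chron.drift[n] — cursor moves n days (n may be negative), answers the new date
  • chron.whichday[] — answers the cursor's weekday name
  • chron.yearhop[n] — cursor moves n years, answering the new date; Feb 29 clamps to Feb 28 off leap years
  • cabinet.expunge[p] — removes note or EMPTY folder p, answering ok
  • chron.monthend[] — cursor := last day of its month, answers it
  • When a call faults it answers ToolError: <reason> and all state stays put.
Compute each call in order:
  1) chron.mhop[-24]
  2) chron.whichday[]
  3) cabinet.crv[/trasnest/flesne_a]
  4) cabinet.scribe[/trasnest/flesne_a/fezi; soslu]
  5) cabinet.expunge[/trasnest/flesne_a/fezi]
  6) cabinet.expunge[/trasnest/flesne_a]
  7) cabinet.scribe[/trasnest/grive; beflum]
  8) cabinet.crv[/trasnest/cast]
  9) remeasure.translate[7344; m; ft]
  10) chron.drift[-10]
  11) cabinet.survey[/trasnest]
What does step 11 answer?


Then chron.mhop with n=-24, → 1729-10-14.
Then chron.whichday, → Friday.
I use cabinet.crv with p=/trasnest/flesne_a, giving ok.
Now I run cabinet.scribe with p=/trasnest/flesne_a/fezi, c=soslu, giving created.
Using cabinet.expunge with p=/trasnest/flesne_a/fezi, giving ok.
Invoking cabinet.expunge with p=/trasnest/flesne_a, yielding ok.
I invoke cabinet.scribe with p=/trasnest/grive, c=beflum, and see created.
I try cabinet.crv with p=/trasnest/cast: ok.
Next I call remeasure.translate with v=7344, u_from=m, u_to=ft, → 3060000/127.
I try chron.drift with n=-10, giving 1729-10-04.
Then cabinet.survey with p=/trasnest, which returns [cast/, grive].

Answer: [cast/, grive]


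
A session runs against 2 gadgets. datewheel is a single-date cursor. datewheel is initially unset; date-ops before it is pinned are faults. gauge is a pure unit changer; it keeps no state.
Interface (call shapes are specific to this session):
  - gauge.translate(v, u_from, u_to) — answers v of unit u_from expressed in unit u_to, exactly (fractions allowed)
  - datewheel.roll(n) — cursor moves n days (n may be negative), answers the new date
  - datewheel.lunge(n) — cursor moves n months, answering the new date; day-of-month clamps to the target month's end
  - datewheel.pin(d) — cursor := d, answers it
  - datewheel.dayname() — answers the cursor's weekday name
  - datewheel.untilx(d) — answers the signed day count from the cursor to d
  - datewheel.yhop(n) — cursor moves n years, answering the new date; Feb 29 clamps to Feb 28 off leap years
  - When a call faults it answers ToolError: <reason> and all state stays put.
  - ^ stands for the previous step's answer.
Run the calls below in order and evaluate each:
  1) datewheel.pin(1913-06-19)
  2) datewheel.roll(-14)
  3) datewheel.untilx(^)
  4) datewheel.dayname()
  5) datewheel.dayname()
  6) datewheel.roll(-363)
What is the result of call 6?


I try pin passing d=1913-06-19: 1913-06-19.
Using roll passing n=-14, which returns 1913-06-05.
I run untilx passing d=^, which returns 0.
Calling dayname(), — result: Thursday.
I invoke dayname, — result: Thursday.
I invoke roll passing n=-363, — result: 1912-06-07.

Answer: 1912-06-07
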